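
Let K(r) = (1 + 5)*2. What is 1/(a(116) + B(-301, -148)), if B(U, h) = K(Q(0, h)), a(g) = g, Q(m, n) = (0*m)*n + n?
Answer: 1/128 ≈ 0.0078125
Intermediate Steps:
Q(m, n) = n (Q(m, n) = 0*n + n = 0 + n = n)
K(r) = 12 (K(r) = 6*2 = 12)
B(U, h) = 12
1/(a(116) + B(-301, -148)) = 1/(116 + 12) = 1/128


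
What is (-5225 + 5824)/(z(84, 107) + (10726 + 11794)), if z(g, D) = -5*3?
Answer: 599/22505 ≈ 0.026616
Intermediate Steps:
z(g, D) = -15
(-5225 + 5824)/(z(84, 107) + (10726 + 11794)) = (-5225 + 5824)/(-15 + (10726 + 11794)) = 599/(-15 + 22520) = 599/22505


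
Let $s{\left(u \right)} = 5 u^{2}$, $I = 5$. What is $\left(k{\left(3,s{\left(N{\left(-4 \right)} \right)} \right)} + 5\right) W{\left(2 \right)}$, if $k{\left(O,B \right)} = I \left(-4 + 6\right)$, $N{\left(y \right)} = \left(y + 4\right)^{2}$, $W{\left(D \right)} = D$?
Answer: $30$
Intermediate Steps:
$N{\left(y \right)} = \left(4 + y\right)^{2}$
$k{\left(O,B \right)} = 10$ ($k{\left(O,B \right)} = 5 \left(-4 + 6\right) = 5 \cdot 2 = 10$)
$\left(k{\left(3,s{\left(N{\left(-4 \right)} \right)} \right)} + 5\right) W{\left(2 \right)} = \left(10 + 5\right) 2 = 15 \cdot 2 = 30$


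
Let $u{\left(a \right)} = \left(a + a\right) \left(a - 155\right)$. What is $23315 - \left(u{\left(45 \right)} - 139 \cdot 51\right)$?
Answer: $40304$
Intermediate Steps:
$u{\left(a \right)} = 2 a \left(-155 + a\right)$
$23315 - \left(u{\left(45 \right)} - 139 \cdot 51\right) = 23315 - \left(2 \cdot 45 \left(-155 + 45\right) - 139 \cdot 51\right) = 23315 - \left(2 \cdot 45 \left(-110\right) - 7089\right) = 23315 - \left(-9900 - 7089\right) = 23315 - -16989 = 23315 + 16989 = 40304$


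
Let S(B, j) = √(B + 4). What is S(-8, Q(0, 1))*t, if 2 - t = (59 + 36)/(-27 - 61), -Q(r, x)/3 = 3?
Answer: 271*I/44 ≈ 6.1591*I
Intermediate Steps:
Q(r, x) = -9 (Q(r, x) = -3*3 = -9)
S(B, j) = √(4 + B)
t = 271/88 (t = 2 - (59 + 36)/(-27 - 61) = 2 - 95/(-88) = 2 - 95*(-1)/88 = 2 - 1*(-95/88) = 2 + 95/88 = 271/88 ≈ 3.0795)
S(-8, Q(0, 1))*t = √(4 - 8)*(271/88) = √(-4)*(271/88) = (2*I)*(271/88) = 271*I/44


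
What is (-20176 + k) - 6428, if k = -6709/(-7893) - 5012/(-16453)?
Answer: -3454739382623/129863529 ≈ -26603.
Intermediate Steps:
k = 149942893/129863529 (k = -6709*(-1/7893) - 5012*(-1/16453) = 6709/7893 + 5012/16453 = 149942893/129863529 ≈ 1.1546)
(-20176 + k) - 6428 = (-20176 + 149942893/129863529) - 6428 = -2619976618211/129863529 - 6428 = -3454739382623/129863529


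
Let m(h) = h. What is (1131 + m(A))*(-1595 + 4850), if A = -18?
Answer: 3622815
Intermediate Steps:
(1131 + m(A))*(-1595 + 4850) = (1131 - 18)*(-1595 + 4850) = 1113*3255 = 3622815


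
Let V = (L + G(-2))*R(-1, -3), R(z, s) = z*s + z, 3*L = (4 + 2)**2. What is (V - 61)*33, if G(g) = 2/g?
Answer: -1287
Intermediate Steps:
L = 12 (L = (4 + 2)**2/3 = (1/3)*6**2 = (1/3)*36 = 12)
R(z, s) = z + s*z (R(z, s) = s*z + z = z + s*z)
V = 22 (V = (12 + 2/(-2))*(-(1 - 3)) = (12 + 2*(-1/2))*(-1*(-2)) = (12 - 1)*2 = 11*2 = 22)
(V - 61)*33 = (22 - 61)*33 = -39*33 = -1287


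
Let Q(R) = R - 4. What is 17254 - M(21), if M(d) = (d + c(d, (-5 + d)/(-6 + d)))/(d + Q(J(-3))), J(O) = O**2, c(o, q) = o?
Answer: 224281/13 ≈ 17252.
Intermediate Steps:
Q(R) = -4 + R
M(d) = 2*d/(5 + d) (M(d) = (d + d)/(d + (-4 + (-3)**2)) = (2*d)/(d + (-4 + 9)) = (2*d)/(d + 5) = (2*d)/(5 + d) = 2*d/(5 + d))
17254 - M(21) = 17254 - 2*21/(5 + 21) = 17254 - 2*21/26 = 17254 - 1*21/13 = 17254 - 21/13 = 224281/13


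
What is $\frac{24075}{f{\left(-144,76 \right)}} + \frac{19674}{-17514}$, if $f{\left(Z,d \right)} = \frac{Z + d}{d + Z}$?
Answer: $\frac{23423882}{973} \approx 24074.0$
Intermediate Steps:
$f{\left(Z,d \right)} = 1$ ($f{\left(Z,d \right)} = \frac{Z + d}{Z + d} = 1$)
$\frac{24075}{f{\left(-144,76 \right)}} + \frac{19674}{-17514} = \frac{24075}{1} + \frac{19674}{-17514} = 24075 \cdot 1 + 19674 \left(- \frac{1}{17514}\right) = 24075 - \frac{1093}{973} = \frac{23423882}{973}$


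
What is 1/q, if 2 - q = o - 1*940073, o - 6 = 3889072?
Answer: -1/2949003 ≈ -3.3910e-7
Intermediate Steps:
o = 3889078 (o = 6 + 3889072 = 3889078)
q = -2949003 (q = 2 - (3889078 - 1*940073) = 2 - (3889078 - 940073) = 2 - 1*2949005 = 2 - 2949005 = -2949003)
1/q = 1/(-2949003) = -1/2949003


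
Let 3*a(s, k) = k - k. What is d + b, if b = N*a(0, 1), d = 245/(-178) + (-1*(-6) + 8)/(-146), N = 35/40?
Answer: -19131/12994 ≈ -1.4723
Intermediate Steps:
N = 7/8 (N = 35*(1/40) = 7/8 ≈ 0.87500)
a(s, k) = 0 (a(s, k) = (k - k)/3 = (⅓)*0 = 0)
d = -19131/12994 (d = 245*(-1/178) + (6 + 8)*(-1/146) = -245/178 + 14*(-1/146) = -245/178 - 7/73 = -19131/12994 ≈ -1.4723)
b = 0 (b = (7/8)*0 = 0)
d + b = -19131/12994 + 0 = -19131/12994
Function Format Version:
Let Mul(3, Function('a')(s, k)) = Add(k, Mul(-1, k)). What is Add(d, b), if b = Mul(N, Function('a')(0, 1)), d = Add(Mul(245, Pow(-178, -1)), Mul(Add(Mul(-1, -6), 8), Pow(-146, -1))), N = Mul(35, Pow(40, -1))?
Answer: Rational(-19131, 12994) ≈ -1.4723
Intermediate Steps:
N = Rational(7, 8) (N = Mul(35, Rational(1, 40)) = Rational(7, 8) ≈ 0.87500)
Function('a')(s, k) = 0 (Function('a')(s, k) = Mul(Rational(1, 3), Add(k, Mul(-1, k))) = Mul(Rational(1, 3), 0) = 0)
d = Rational(-19131, 12994) (d = Add(Mul(245, Rational(-1, 178)), Mul(Add(6, 8), Rational(-1, 146))) = Add(Rational(-245, 178), Mul(14, Rational(-1, 146))) = Add(Rational(-245, 178), Rational(-7, 73)) = Rational(-19131, 12994) ≈ -1.4723)
b = 0 (b = Mul(Rational(7, 8), 0) = 0)
Add(d, b) = Add(Rational(-19131, 12994), 0) = Rational(-19131, 12994)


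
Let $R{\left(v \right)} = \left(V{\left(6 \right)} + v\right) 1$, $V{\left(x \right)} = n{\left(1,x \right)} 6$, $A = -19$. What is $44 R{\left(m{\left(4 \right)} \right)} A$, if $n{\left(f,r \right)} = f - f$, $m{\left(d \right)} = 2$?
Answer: $-1672$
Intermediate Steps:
$n{\left(f,r \right)} = 0$
$V{\left(x \right)} = 0$ ($V{\left(x \right)} = 0 \cdot 6 = 0$)
$R{\left(v \right)} = v$ ($R{\left(v \right)} = \left(0 + v\right) 1 = v 1 = v$)
$44 R{\left(m{\left(4 \right)} \right)} A = 44 \cdot 2 \left(-19\right) = 88 \left(-19\right) = -1672$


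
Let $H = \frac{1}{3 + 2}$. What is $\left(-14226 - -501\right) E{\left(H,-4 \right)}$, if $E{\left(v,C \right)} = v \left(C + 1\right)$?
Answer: $8235$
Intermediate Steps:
$H = \frac{1}{5} \approx 0.2$
$E{\left(v,C \right)} = v \left(1 + C\right)$
$\left(-14226 - -501\right) E{\left(H,-4 \right)} = \left(-14226 - -501\right) \frac{1 - 4}{5} = \left(-14226 + 501\right) \frac{1}{5} \left(-3\right) = \left(-13725\right) \left(- \frac{3}{5}\right) = 8235$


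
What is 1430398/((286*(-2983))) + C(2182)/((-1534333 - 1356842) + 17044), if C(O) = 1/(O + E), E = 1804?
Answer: -630271108466431/375915117964958 ≈ -1.6766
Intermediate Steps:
C(O) = 1/(1804 + O) (C(O) = 1/(O + 1804) = 1/(1804 + O))
1430398/((286*(-2983))) + C(2182)/((-1534333 - 1356842) + 17044) = 1430398/((286*(-2983))) + 1/((1804 + 2182)*((-1534333 - 1356842) + 17044)) = 1430398/(-853138) + 1/(3986*(-2891175 + 17044)) = 1430398*(-1/853138) + (1/3986)/(-2874131) = -715199/426569 + (1/3986)*(-1/2874131) = -715199/426569 - 1/11456286166 = -630271108466431/375915117964958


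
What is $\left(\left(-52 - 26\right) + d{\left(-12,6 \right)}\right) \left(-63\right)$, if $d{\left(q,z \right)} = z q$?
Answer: $9450$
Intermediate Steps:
$d{\left(q,z \right)} = q z$
$\left(\left(-52 - 26\right) + d{\left(-12,6 \right)}\right) \left(-63\right) = \left(\left(-52 - 26\right) - 72\right) \left(-63\right) = \left(-78 - 72\right) \left(-63\right) = \left(-150\right) \left(-63\right) = 9450$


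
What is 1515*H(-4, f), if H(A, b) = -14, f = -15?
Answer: -21210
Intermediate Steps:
1515*H(-4, f) = 1515*(-14) = -21210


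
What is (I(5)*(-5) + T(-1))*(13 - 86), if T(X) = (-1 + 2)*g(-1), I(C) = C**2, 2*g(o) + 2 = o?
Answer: 18469/2 ≈ 9234.5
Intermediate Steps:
g(o) = -1 + o/2
T(X) = -3/2 (T(X) = (-1 + 2)*(-1 + (1/2)*(-1)) = 1*(-1 - 1/2) = 1*(-3/2) = -3/2)
(I(5)*(-5) + T(-1))*(13 - 86) = (5**2*(-5) - 3/2)*(13 - 86) = (25*(-5) - 3/2)*(-73) = (-125 - 3/2)*(-73) = -253/2*(-73) = 18469/2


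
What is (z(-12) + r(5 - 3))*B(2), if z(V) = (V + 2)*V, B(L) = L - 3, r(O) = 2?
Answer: -122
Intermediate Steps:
B(L) = -3 + L
z(V) = V*(2 + V) (z(V) = (2 + V)*V = V*(2 + V))
(z(-12) + r(5 - 3))*B(2) = (-12*(2 - 12) + 2)*(-3 + 2) = (-12*(-10) + 2)*(-1) = (120 + 2)*(-1) = 122*(-1) = -122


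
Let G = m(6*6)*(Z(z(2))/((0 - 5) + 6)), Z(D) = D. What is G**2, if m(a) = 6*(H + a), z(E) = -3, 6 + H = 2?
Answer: 331776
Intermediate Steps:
H = -4 (H = -6 + 2 = -4)
m(a) = -24 + 6*a (m(a) = 6*(-4 + a) = -24 + 6*a)
G = -576 (G = (-24 + 6*(6*6))*(-3/((0 - 5) + 6)) = (-24 + 6*36)*(-3/(-5 + 6)) = (-24 + 216)*(-3/1) = 192*(-3*1) = 192*(-3) = -576)
G**2 = (-576)**2 = 331776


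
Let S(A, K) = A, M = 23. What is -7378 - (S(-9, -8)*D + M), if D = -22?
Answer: -7599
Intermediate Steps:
-7378 - (S(-9, -8)*D + M) = -7378 - (-9*(-22) + 23) = -7378 - (198 + 23) = -7378 - 1*221 = -7378 - 221 = -7599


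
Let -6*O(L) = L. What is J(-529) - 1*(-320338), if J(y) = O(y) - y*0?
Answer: 1922557/6 ≈ 3.2043e+5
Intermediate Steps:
O(L) = -L/6
J(y) = -y/6 (J(y) = -y/6 - y*0 = -y/6 + 0 = -y/6)
J(-529) - 1*(-320338) = -⅙*(-529) - 1*(-320338) = 529/6 + 320338 = 1922557/6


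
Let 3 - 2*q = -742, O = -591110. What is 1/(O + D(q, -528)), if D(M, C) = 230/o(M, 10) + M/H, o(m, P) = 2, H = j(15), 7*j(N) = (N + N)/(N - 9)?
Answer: -2/1180947 ≈ -1.6936e-6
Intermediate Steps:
j(N) = 2*N/(7*(-9 + N)) (j(N) = ((N + N)/(N - 9))/7 = ((2*N)/(-9 + N))/7 = (2*N/(-9 + N))/7 = 2*N/(7*(-9 + N)))
H = 5/7 (H = (2/7)*15/(-9 + 15) = (2/7)*15/6 = (2/7)*15*(⅙) = 5/7 ≈ 0.71429)
q = 745/2 (q = 3/2 - ½*(-742) = 3/2 + 371 = 745/2 ≈ 372.50)
D(M, C) = 115 + 7*M/5 (D(M, C) = 230/2 + M/(5/7) = 230*(½) + M*(7/5) = 115 + 7*M/5)
1/(O + D(q, -528)) = 1/(-591110 + (115 + (7/5)*(745/2))) = 1/(-591110 + (115 + 1043/2)) = 1/(-591110 + 1273/2) = 1/(-1180947/2) = -2/1180947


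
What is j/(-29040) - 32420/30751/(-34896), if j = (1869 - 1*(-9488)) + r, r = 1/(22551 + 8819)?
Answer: -2654709436629969/6788651745383200 ≈ -0.39105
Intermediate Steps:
r = 1/31370 ≈ 3.1878e-5
j = 356269091/31370 (j = (1869 - 1*(-9488)) + 1/31370 = (1869 + 9488) + 1/31370 = 11357 + 1/31370 = 356269091/31370 ≈ 11357.)
j/(-29040) - 32420/30751/(-34896) = (356269091/31370)/(-29040) - 32420/30751/(-34896) = (356269091/31370)*(-1/29040) - 32420*1/30751*(-1/34896) = -356269091/910984800 - 32420/30751*(-1/34896) = -356269091/910984800 + 8105/268271724 = -2654709436629969/6788651745383200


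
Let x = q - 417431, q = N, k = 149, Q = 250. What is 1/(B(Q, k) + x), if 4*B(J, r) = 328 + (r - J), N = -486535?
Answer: -4/3615637 ≈ -1.1063e-6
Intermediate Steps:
q = -486535
B(J, r) = 82 - J/4 + r/4 (B(J, r) = (328 + (r - J))/4 = (328 + r - J)/4 = 82 - J/4 + r/4)
x = -903966 (x = -486535 - 417431 = -903966)
1/(B(Q, k) + x) = 1/((82 - ¼*250 + (¼)*149) - 903966) = 1/((82 - 125/2 + 149/4) - 903966) = 1/(227/4 - 903966) = 1/(-3615637/4) = -4/3615637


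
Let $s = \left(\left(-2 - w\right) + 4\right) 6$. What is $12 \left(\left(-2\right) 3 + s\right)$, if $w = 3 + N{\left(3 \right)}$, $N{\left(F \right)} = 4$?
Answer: $-432$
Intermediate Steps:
$w = 7$ ($w = 3 + 4 = 7$)
$s = -30$ ($s = \left(\left(-2 - 7\right) + 4\right) 6 = \left(-9 + 4\right) 6 = \left(-5\right) 6 = -30$)
$12 \left(\left(-2\right) 3 + s\right) = 12 \left(\left(-2\right) 3 - 30\right) = 12 \left(-6 - 30\right) = 12 \left(-36\right) = -432$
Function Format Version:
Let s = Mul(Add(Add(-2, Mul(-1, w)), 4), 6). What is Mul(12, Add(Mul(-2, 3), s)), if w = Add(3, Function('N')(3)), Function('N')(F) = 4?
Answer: -432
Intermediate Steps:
w = 7 (w = Add(3, 4) = 7)
s = -30 (s = Mul(Add(Add(-2, Mul(-1, 7)), 4), 6) = Mul(Add(Add(-2, -7), 4), 6) = Mul(Add(-9, 4), 6) = Mul(-5, 6) = -30)
Mul(12, Add(Mul(-2, 3), s)) = Mul(12, Add(Mul(-2, 3), -30)) = Mul(12, Add(-6, -30)) = Mul(12, -36) = -432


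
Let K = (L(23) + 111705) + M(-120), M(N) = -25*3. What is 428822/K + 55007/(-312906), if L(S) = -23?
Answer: 128041810483/34922499942 ≈ 3.6665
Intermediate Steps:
M(N) = -75
K = 111607 (K = (-23 + 111705) - 75 = 111682 - 75 = 111607)
428822/K + 55007/(-312906) = 428822/111607 + 55007/(-312906) = 428822*(1/111607) + 55007*(-1/312906) = 428822/111607 - 55007/312906 = 128041810483/34922499942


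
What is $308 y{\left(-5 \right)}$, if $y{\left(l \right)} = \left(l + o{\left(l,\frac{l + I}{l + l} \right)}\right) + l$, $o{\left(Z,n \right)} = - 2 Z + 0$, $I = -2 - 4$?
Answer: $0$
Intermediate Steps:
$I = -6$
$o{\left(Z,n \right)} = - 2 Z$
$y{\left(l \right)} = 0$ ($y{\left(l \right)} = \left(l - 2 l\right) + l = - l + l = 0$)
$308 y{\left(-5 \right)} = 308 \cdot 0 = 0$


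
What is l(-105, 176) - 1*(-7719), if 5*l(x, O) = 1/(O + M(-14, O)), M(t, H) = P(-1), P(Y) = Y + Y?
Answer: 6715531/870 ≈ 7719.0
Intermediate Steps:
P(Y) = 2*Y
M(t, H) = -2 (M(t, H) = 2*(-1) = -2)
l(x, O) = 1/(5*(-2 + O)) (l(x, O) = 1/(5*(O - 2)) = 1/(5*(-2 + O)))
l(-105, 176) - 1*(-7719) = 1/(5*(-2 + 176)) - 1*(-7719) = (1/5)/174 + 7719 = (1/5)*(1/174) + 7719 = 1/870 + 7719 = 6715531/870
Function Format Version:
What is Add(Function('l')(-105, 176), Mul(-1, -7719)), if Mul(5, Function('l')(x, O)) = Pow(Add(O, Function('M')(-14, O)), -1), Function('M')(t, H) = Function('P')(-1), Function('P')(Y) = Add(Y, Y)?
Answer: Rational(6715531, 870) ≈ 7719.0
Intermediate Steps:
Function('P')(Y) = Mul(2, Y)
Function('M')(t, H) = -2 (Function('M')(t, H) = Mul(2, -1) = -2)
Function('l')(x, O) = Mul(Rational(1, 5), Pow(Add(-2, O), -1)) (Function('l')(x, O) = Mul(Rational(1, 5), Pow(Add(O, -2), -1)) = Mul(Rational(1, 5), Pow(Add(-2, O), -1)))
Add(Function('l')(-105, 176), Mul(-1, -7719)) = Add(Mul(Rational(1, 5), Pow(Add(-2, 176), -1)), Mul(-1, -7719)) = Add(Mul(Rational(1, 5), Pow(174, -1)), 7719) = Add(Mul(Rational(1, 5), Rational(1, 174)), 7719) = Add(Rational(1, 870), 7719) = Rational(6715531, 870)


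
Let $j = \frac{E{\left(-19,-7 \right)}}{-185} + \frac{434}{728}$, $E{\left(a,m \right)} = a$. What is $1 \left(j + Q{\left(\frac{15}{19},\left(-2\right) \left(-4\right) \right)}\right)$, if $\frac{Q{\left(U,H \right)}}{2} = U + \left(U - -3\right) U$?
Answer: $\frac{28689603}{3472820} \approx 8.2612$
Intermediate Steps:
$Q{\left(U,H \right)} = 2 U + 2 U \left(3 + U\right)$ ($Q{\left(U,H \right)} = 2 \left(U + \left(U - -3\right) U\right) = 2 \left(U + \left(U + 3\right) U\right) = 2 \left(U + \left(3 + U\right) U\right) = 2 \left(U + U \left(3 + U\right)\right) = 2 U + 2 U \left(3 + U\right)$)
$j = \frac{6723}{9620}$ ($j = - \frac{19}{-185} + \frac{434}{728} = \left(-19\right) \left(- \frac{1}{185}\right) + 434 \cdot \frac{1}{728} = \frac{19}{185} + \frac{31}{52} = \frac{6723}{9620} \approx 0.69886$)
$1 \left(j + Q{\left(\frac{15}{19},\left(-2\right) \left(-4\right) \right)}\right) = 1 \left(\frac{6723}{9620} + 2 \cdot \frac{15}{19} \left(4 + \frac{15}{19}\right)\right) = 1 \left(\frac{6723}{9620} + 2 \cdot \frac{15}{19} \cdot \frac{91}{19}\right) = 1 \left(\frac{6723}{9620} + \frac{2730}{361}\right) = 1 \cdot \frac{28689603}{3472820} = \frac{28689603}{3472820}$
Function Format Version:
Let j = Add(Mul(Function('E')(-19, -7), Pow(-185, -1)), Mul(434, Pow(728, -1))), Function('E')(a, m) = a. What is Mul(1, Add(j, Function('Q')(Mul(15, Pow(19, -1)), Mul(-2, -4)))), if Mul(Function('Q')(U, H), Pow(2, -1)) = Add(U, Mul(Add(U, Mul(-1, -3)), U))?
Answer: Rational(28689603, 3472820) ≈ 8.2612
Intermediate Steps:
Function('Q')(U, H) = Add(Mul(2, U), Mul(2, U, Add(3, U))) (Function('Q')(U, H) = Mul(2, Add(U, Mul(Add(U, Mul(-1, -3)), U))) = Mul(2, Add(U, Mul(Add(U, 3), U))) = Mul(2, Add(U, Mul(Add(3, U), U))) = Mul(2, Add(U, Mul(U, Add(3, U)))) = Add(Mul(2, U), Mul(2, U, Add(3, U))))
j = Rational(6723, 9620) (j = Add(Mul(-19, Pow(-185, -1)), Mul(434, Pow(728, -1))) = Add(Mul(-19, Rational(-1, 185)), Mul(434, Rational(1, 728))) = Add(Rational(19, 185), Rational(31, 52)) = Rational(6723, 9620) ≈ 0.69886)
Mul(1, Add(j, Function('Q')(Mul(15, Pow(19, -1)), Mul(-2, -4)))) = Mul(1, Add(Rational(6723, 9620), Mul(2, Mul(15, Pow(19, -1)), Add(4, Mul(15, Pow(19, -1)))))) = Mul(1, Add(Rational(6723, 9620), Mul(2, Mul(15, Rational(1, 19)), Add(4, Mul(15, Rational(1, 19)))))) = Mul(1, Add(Rational(6723, 9620), Mul(2, Rational(15, 19), Add(4, Rational(15, 19))))) = Mul(1, Add(Rational(6723, 9620), Mul(2, Rational(15, 19), Rational(91, 19)))) = Mul(1, Add(Rational(6723, 9620), Rational(2730, 361))) = Mul(1, Rational(28689603, 3472820)) = Rational(28689603, 3472820)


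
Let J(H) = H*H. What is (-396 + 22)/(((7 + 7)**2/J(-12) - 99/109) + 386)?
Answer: -1467576/1516441 ≈ -0.96778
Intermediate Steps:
J(H) = H**2
(-396 + 22)/(((7 + 7)**2/J(-12) - 99/109) + 386) = (-396 + 22)/(((7 + 7)**2/((-12)**2) - 99/109) + 386) = -374/((14**2/144 - 99*1/109) + 386) = -374/((196*(1/144) - 99/109) + 386) = -374/((49/36 - 99/109) + 386) = -374/(1777/3924 + 386) = -374/1516441/3924 = -374*3924/1516441 = -1467576/1516441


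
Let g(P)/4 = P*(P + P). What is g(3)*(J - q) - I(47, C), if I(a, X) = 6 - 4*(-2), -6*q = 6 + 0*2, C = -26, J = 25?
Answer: 1858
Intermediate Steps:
g(P) = 8*P² (g(P) = 4*(P*(P + P)) = 4*(P*(2*P)) = 4*(2*P²) = 8*P²)
q = -1 (q = -(6 + 0*2)/6 = -(6 + 0)/6 = -⅙*6 = -1)
I(a, X) = 14 (I(a, X) = 6 + 8 = 14)
g(3)*(J - q) - I(47, C) = (8*3²)*(25 - 1*(-1)) - 1*14 = (8*9)*(25 + 1) - 14 = 72*26 - 14 = 1872 - 14 = 1858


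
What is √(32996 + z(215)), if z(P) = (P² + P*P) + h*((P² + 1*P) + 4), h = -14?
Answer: I*√524770 ≈ 724.41*I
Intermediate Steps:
z(P) = -56 - 14*P - 12*P² (z(P) = (P² + P*P) - 14*((P² + 1*P) + 4) = (P² + P²) - 14*((P² + P) + 4) = 2*P² - 14*((P + P²) + 4) = 2*P² - 14*(4 + P + P²) = 2*P² + (-56 - 14*P - 14*P²) = -56 - 14*P - 12*P²)
√(32996 + z(215)) = √(32996 + (-56 - 14*215 - 12*215²)) = √(32996 + (-56 - 3010 - 12*46225)) = √(32996 + (-56 - 3010 - 554700)) = √(32996 - 557766) = √(-524770) = I*√524770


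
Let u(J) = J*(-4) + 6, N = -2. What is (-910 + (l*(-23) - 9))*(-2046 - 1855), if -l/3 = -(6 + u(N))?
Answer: 8968399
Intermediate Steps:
u(J) = 6 - 4*J (u(J) = -4*J + 6 = 6 - 4*J)
l = 60 (l = -(-3)*(6 + (6 - 4*(-2))) = -(-3)*(6 + (6 + 8)) = -(-3)*(6 + 14) = -(-3)*20 = -3*(-20) = 60)
(-910 + (l*(-23) - 9))*(-2046 - 1855) = (-910 + (60*(-23) - 9))*(-2046 - 1855) = (-910 + (-1380 - 9))*(-3901) = (-910 - 1389)*(-3901) = -2299*(-3901) = 8968399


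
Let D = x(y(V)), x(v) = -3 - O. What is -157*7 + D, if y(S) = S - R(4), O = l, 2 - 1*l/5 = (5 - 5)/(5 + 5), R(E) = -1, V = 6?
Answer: -1112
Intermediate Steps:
l = 10 (l = 10 - 5*(5 - 5)/(5 + 5) = 10 - 0/10 = 10 - 5*0 = 10 + 0 = 10)
O = 10
y(S) = 1 + S (y(S) = S - 1*(-1) = S + 1 = 1 + S)
x(v) = -13 (x(v) = -3 - 1*10 = -3 - 10 = -13)
D = -13
-157*7 + D = -157*7 - 13 = -1099 - 13 = -1112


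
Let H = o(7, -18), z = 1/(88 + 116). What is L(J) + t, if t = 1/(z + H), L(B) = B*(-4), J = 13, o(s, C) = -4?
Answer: -42584/815 ≈ -52.250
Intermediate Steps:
L(B) = -4*B
z = 1/204 ≈ 0.0049020
H = -4
t = -204/815 (t = 1/(1/204 - 4) = 1/(-815/204) = -204/815 ≈ -0.25031)
L(J) + t = -4*13 - 204/815 = -52 - 204/815 = -42584/815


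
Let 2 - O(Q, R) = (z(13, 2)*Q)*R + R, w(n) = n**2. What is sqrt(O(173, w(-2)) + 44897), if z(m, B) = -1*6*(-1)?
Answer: 9*sqrt(503) ≈ 201.85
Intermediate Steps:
z(m, B) = 6 (z(m, B) = -6*(-1) = 6)
O(Q, R) = 2 - R - 6*Q*R (O(Q, R) = 2 - ((6*Q)*R + R) = 2 - (6*Q*R + R) = 2 - (R + 6*Q*R) = 2 + (-R - 6*Q*R) = 2 - R - 6*Q*R)
sqrt(O(173, w(-2)) + 44897) = sqrt((2 - 1*(-2)**2 - 6*173*(-2)**2) + 44897) = sqrt((2 - 1*4 - 6*173*4) + 44897) = sqrt((2 - 4 - 4152) + 44897) = sqrt(-4154 + 44897) = sqrt(40743) = 9*sqrt(503)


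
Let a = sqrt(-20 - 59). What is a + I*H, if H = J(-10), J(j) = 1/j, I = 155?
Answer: -31/2 + I*sqrt(79) ≈ -15.5 + 8.8882*I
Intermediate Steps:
H = -1/10 (H = 1/(-10) = -1/10 ≈ -0.10000)
a = I*sqrt(79) (a = sqrt(-79) = I*sqrt(79) ≈ 8.8882*I)
a + I*H = I*sqrt(79) + 155*(-1/10) = I*sqrt(79) - 31/2 = -31/2 + I*sqrt(79)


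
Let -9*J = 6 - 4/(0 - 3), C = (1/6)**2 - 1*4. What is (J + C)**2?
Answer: 267289/11664 ≈ 22.916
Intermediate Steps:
C = -143/36 (C = (1/6)**2 - 4 = 1/36 - 4 = -143/36 ≈ -3.9722)
J = -22/27 (J = -(6 - 4/(0 - 3))/9 = -(6 - 4/(-3))/9 = -(6 - 1/3*(-4))/9 = -(6 + 4/3)/9 = -1/9*22/3 = -22/27 ≈ -0.81481)
(J + C)**2 = (-22/27 - 143/36)**2 = (-517/108)**2 = 267289/11664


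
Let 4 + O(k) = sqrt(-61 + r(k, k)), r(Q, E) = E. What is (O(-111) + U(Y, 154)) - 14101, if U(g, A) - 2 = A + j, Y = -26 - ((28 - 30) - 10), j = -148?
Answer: -14097 + 2*I*sqrt(43) ≈ -14097.0 + 13.115*I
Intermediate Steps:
Y = -14 (Y = -26 - (-2 - 10) = -26 - 1*(-12) = -26 + 12 = -14)
U(g, A) = -146 + A (U(g, A) = 2 + (A - 148) = 2 + (-148 + A) = -146 + A)
O(k) = -4 + sqrt(-61 + k)
(O(-111) + U(Y, 154)) - 14101 = ((-4 + sqrt(-61 - 111)) + (-146 + 154)) - 14101 = ((-4 + sqrt(-172)) + 8) - 14101 = ((-4 + 2*I*sqrt(43)) + 8) - 14101 = (4 + 2*I*sqrt(43)) - 14101 = -14097 + 2*I*sqrt(43)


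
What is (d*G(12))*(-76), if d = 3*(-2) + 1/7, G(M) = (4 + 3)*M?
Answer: 37392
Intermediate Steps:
G(M) = 7*M
d = -41/7 (d = -6 + ⅐ = -41/7 ≈ -5.8571)
(d*G(12))*(-76) = -41*12*(-76) = -41/7*84*(-76) = -492*(-76) = 37392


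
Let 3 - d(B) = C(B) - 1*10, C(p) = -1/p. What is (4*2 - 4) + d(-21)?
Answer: 356/21 ≈ 16.952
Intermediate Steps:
d(B) = 13 + 1/B (d(B) = 3 - (-1/B - 1*10) = 3 - (-1/B - 10) = 3 - (-10 - 1/B) = 3 + (10 + 1/B) = 13 + 1/B)
(4*2 - 4) + d(-21) = (4*2 - 4) + (13 + 1/(-21)) = (8 - 4) + (13 - 1/21) = 4 + 272/21 = 356/21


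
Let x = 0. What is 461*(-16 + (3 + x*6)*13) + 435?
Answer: 11038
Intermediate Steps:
461*(-16 + (3 + x*6)*13) + 435 = 461*(-16 + (3 + 0*6)*13) + 435 = 461*(-16 + (3 + 0)*13) + 435 = 461*(-16 + 3*13) + 435 = 461*(-16 + 39) + 435 = 461*23 + 435 = 10603 + 435 = 11038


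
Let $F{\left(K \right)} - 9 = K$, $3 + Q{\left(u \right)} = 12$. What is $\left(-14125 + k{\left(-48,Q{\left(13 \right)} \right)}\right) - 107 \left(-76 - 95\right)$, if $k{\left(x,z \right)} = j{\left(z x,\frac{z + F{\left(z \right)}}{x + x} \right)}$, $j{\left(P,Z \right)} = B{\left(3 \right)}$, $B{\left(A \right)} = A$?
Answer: $4175$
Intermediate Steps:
$Q{\left(u \right)} = 9$ ($Q{\left(u \right)} = -3 + 12 = 9$)
$F{\left(K \right)} = 9 + K$
$j{\left(P,Z \right)} = 3$
$k{\left(x,z \right)} = 3$
$\left(-14125 + k{\left(-48,Q{\left(13 \right)} \right)}\right) - 107 \left(-76 - 95\right) = \left(-14125 + 3\right) - 107 \left(-76 - 95\right) = -14122 - -18297 = -14122 + 18297 = 4175$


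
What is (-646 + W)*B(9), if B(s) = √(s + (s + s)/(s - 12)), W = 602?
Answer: -44*√3 ≈ -76.210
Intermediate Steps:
B(s) = √(s + 2*s/(-12 + s)) (B(s) = √(s + (2*s)/(-12 + s)) = √(s + 2*s/(-12 + s)))
(-646 + W)*B(9) = (-646 + 602)*√(9*(-10 + 9)/(-12 + 9)) = -44*3*√(-1/(-3)) = -44*√3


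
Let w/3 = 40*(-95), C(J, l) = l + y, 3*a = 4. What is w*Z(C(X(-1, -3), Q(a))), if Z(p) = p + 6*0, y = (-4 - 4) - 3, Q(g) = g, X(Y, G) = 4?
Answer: 110200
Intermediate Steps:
a = 4/3 (a = (⅓)*4 = 4/3 ≈ 1.3333)
y = -11 (y = -8 - 3 = -11)
C(J, l) = -11 + l (C(J, l) = l - 11 = -11 + l)
w = -11400 (w = 3*(40*(-95)) = 3*(-3800) = -11400)
Z(p) = p (Z(p) = p + 0 = p)
w*Z(C(X(-1, -3), Q(a))) = -11400*(-11 + 4/3) = -11400*(-29/3) = 110200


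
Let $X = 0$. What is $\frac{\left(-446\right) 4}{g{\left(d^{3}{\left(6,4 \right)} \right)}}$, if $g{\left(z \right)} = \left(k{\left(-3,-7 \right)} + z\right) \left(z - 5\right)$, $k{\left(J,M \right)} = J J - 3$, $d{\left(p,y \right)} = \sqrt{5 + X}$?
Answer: $- \frac{8474}{445} + \frac{446 \sqrt{5}}{445} \approx -16.802$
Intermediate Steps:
$d{\left(p,y \right)} = \sqrt{5}$ ($d{\left(p,y \right)} = \sqrt{5 + 0} = \sqrt{5}$)
$k{\left(J,M \right)} = -3 + J^{2}$ ($k{\left(J,M \right)} = J^{2} - 3 = -3 + J^{2}$)
$g{\left(z \right)} = \left(-5 + z\right) \left(6 + z\right)$ ($g{\left(z \right)} = \left(\left(-3 + \left(-3\right)^{2}\right) + z\right) \left(z - 5\right) = \left(\left(-3 + 9\right) + z\right) \left(-5 + z\right) = \left(6 + z\right) \left(-5 + z\right) = \left(-5 + z\right) \left(6 + z\right)$)
$\frac{\left(-446\right) 4}{g{\left(d^{3}{\left(6,4 \right)} \right)}} = \frac{\left(-446\right) 4}{-30 + \left(\sqrt{5}\right)^{3} + \left(\left(\sqrt{5}\right)^{3}\right)^{2}} = - \frac{1784}{-30 + 5 \sqrt{5} + \left(5 \sqrt{5}\right)^{2}} = - \frac{1784}{-30 + 5 \sqrt{5} + 125} = - \frac{1784}{95 + 5 \sqrt{5}}$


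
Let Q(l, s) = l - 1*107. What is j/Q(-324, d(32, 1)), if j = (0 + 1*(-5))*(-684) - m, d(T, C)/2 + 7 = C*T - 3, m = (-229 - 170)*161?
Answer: -67659/431 ≈ -156.98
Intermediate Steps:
m = -64239 (m = -399*161 = -64239)
d(T, C) = -20 + 2*C*T (d(T, C) = -14 + 2*(C*T - 3) = -14 + 2*(-3 + C*T) = -14 + (-6 + 2*C*T) = -20 + 2*C*T)
Q(l, s) = -107 + l (Q(l, s) = l - 107 = -107 + l)
j = 67659 (j = (0 + 1*(-5))*(-684) - 1*(-64239) = (0 - 5)*(-684) + 64239 = -5*(-684) + 64239 = 3420 + 64239 = 67659)
j/Q(-324, d(32, 1)) = 67659/(-107 - 324) = 67659/(-431) = 67659*(-1/431) = -67659/431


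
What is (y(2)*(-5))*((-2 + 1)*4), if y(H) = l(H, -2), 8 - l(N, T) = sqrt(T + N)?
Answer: 160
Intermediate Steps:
l(N, T) = 8 - sqrt(N + T) (l(N, T) = 8 - sqrt(T + N) = 8 - sqrt(N + T))
y(H) = 8 - sqrt(-2 + H) (y(H) = 8 - sqrt(H - 2) = 8 - sqrt(-2 + H))
(y(2)*(-5))*((-2 + 1)*4) = ((8 - sqrt(-2 + 2))*(-5))*((-2 + 1)*4) = ((8 - sqrt(0))*(-5))*(-1*4) = ((8 - 1*0)*(-5))*(-4) = ((8 + 0)*(-5))*(-4) = (8*(-5))*(-4) = -40*(-4) = 160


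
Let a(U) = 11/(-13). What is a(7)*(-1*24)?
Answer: 264/13 ≈ 20.308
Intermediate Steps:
a(U) = -11/13 (a(U) = 11*(-1/13) = -11/13)
a(7)*(-1*24) = -(-11)*24/13 = -11/13*(-24) = 264/13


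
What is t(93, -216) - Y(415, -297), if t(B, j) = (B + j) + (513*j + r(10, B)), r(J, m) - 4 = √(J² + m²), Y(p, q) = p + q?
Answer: -111045 + √8749 ≈ -1.1095e+5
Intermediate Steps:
r(J, m) = 4 + √(J² + m²)
t(B, j) = 4 + B + √(100 + B²) + 514*j (t(B, j) = (B + j) + (513*j + (4 + √(10² + B²))) = (B + j) + (513*j + (4 + √(100 + B²))) = (B + j) + (4 + √(100 + B²) + 513*j) = 4 + B + √(100 + B²) + 514*j)
t(93, -216) - Y(415, -297) = (4 + 93 + √(100 + 93²) + 514*(-216)) - (415 - 297) = (4 + 93 + √(100 + 8649) - 111024) - 1*118 = (4 + 93 + √8749 - 111024) - 118 = (-110927 + √8749) - 118 = -111045 + √8749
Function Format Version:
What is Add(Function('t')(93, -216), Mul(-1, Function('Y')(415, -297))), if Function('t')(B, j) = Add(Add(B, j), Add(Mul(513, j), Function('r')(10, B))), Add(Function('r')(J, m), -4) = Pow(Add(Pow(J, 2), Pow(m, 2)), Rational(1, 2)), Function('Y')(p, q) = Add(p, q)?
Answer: Add(-111045, Pow(8749, Rational(1, 2))) ≈ -1.1095e+5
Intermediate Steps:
Function('r')(J, m) = Add(4, Pow(Add(Pow(J, 2), Pow(m, 2)), Rational(1, 2)))
Function('t')(B, j) = Add(4, B, Pow(Add(100, Pow(B, 2)), Rational(1, 2)), Mul(514, j)) (Function('t')(B, j) = Add(Add(B, j), Add(Mul(513, j), Add(4, Pow(Add(Pow(10, 2), Pow(B, 2)), Rational(1, 2))))) = Add(Add(B, j), Add(Mul(513, j), Add(4, Pow(Add(100, Pow(B, 2)), Rational(1, 2))))) = Add(Add(B, j), Add(4, Pow(Add(100, Pow(B, 2)), Rational(1, 2)), Mul(513, j))) = Add(4, B, Pow(Add(100, Pow(B, 2)), Rational(1, 2)), Mul(514, j)))
Add(Function('t')(93, -216), Mul(-1, Function('Y')(415, -297))) = Add(Add(4, 93, Pow(Add(100, Pow(93, 2)), Rational(1, 2)), Mul(514, -216)), Mul(-1, Add(415, -297))) = Add(Add(4, 93, Pow(Add(100, 8649), Rational(1, 2)), -111024), Mul(-1, 118)) = Add(Add(4, 93, Pow(8749, Rational(1, 2)), -111024), -118) = Add(Add(-110927, Pow(8749, Rational(1, 2))), -118) = Add(-111045, Pow(8749, Rational(1, 2)))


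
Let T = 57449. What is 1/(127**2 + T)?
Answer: 1/73578 ≈ 1.3591e-5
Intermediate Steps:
1/(127**2 + T) = 1/(127**2 + 57449) = 1/(16129 + 57449) = 1/73578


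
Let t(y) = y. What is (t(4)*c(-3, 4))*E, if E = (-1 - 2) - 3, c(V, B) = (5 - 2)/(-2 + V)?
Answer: 72/5 ≈ 14.400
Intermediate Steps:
c(V, B) = 3/(-2 + V)
E = -6 (E = -3 - 3 = -6)
(t(4)*c(-3, 4))*E = (4*(3/(-2 - 3)))*(-6) = (4*(3/(-5)))*(-6) = (4*(3*(-⅕)))*(-6) = (4*(-⅗))*(-6) = -12/5*(-6) = 72/5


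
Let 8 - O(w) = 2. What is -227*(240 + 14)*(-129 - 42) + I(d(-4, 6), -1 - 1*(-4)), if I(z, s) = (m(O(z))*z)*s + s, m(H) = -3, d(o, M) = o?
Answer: 9859557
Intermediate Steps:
O(w) = 6 (O(w) = 8 - 1*2 = 8 - 2 = 6)
I(z, s) = s - 3*s*z (I(z, s) = (-3*z)*s + s = -3*s*z + s = s - 3*s*z)
-227*(240 + 14)*(-129 - 42) + I(d(-4, 6), -1 - 1*(-4)) = -227*(240 + 14)*(-129 - 42) + (-1 - 1*(-4))*(1 - 3*(-4)) = -57658*(-171) + (-1 + 4)*(1 + 12) = -227*(-43434) + 3*13 = 9859518 + 39 = 9859557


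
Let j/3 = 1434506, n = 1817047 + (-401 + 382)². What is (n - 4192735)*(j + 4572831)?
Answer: -21084231441123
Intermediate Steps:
n = 1817408 (n = 1817047 + (-19)² = 1817047 + 361 = 1817408)
j = 4303518 (j = 3*1434506 = 4303518)
(n - 4192735)*(j + 4572831) = (1817408 - 4192735)*(4303518 + 4572831) = -2375327*8876349 = -21084231441123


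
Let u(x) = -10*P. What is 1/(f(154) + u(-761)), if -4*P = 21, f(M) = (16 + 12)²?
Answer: 2/1673 ≈ 0.0011955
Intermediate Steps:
f(M) = 784 (f(M) = 28² = 784)
P = -21/4 (P = -¼*21 = -21/4 ≈ -5.2500)
u(x) = 105/2 (u(x) = -10*(-21/4) = 105/2)
1/(f(154) + u(-761)) = 1/(784 + 105/2) = 1/(1673/2) = 2/1673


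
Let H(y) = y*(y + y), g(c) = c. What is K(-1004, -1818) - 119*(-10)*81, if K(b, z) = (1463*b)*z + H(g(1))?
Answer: 2670469328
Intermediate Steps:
H(y) = 2*y² (H(y) = y*(2*y) = 2*y²)
K(b, z) = 2 + 1463*b*z (K(b, z) = (1463*b)*z + 2*1² = 1463*b*z + 2*1 = 1463*b*z + 2 = 2 + 1463*b*z)
K(-1004, -1818) - 119*(-10)*81 = (2 + 1463*(-1004)*(-1818)) - 119*(-10)*81 = (2 + 2670372936) + 1190*81 = 2670372938 + 96390 = 2670469328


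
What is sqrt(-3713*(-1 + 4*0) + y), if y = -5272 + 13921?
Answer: sqrt(12362) ≈ 111.18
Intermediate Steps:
y = 8649
sqrt(-3713*(-1 + 4*0) + y) = sqrt(-3713*(-1 + 4*0) + 8649) = sqrt(-3713*(-1 + 0) + 8649) = sqrt(-3713*(-1) + 8649) = sqrt(3713 + 8649) = sqrt(12362)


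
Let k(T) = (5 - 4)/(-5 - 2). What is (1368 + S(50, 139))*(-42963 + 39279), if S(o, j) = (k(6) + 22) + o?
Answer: -37131036/7 ≈ -5.3044e+6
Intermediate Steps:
k(T) = -1/7 (k(T) = 1/(-7) = 1*(-1/7) = -1/7)
S(o, j) = 153/7 + o (S(o, j) = (-1/7 + 22) + o = 153/7 + o)
(1368 + S(50, 139))*(-42963 + 39279) = (1368 + (153/7 + 50))*(-42963 + 39279) = (1368 + 503/7)*(-3684) = (10079/7)*(-3684) = -37131036/7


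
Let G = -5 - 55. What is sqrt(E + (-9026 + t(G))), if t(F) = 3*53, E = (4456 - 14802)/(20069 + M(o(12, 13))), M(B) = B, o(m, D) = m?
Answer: 3*I*sqrt(397310557157)/20081 ≈ 94.167*I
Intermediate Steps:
G = -60
E = -10346/20081 (E = (4456 - 14802)/(20069 + 12) = -10346/20081 ≈ -0.51521)
t(F) = 159
sqrt(E + (-9026 + t(G))) = sqrt(-10346/20081 + (-9026 + 159)) = sqrt(-10346/20081 - 8867) = sqrt(-178068573/20081) = 3*I*sqrt(397310557157)/20081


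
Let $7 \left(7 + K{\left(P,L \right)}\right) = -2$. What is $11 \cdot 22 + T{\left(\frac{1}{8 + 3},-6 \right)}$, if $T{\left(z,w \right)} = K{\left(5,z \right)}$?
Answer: $\frac{1643}{7} \approx 234.71$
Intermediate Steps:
$K{\left(P,L \right)} = - \frac{51}{7}$ ($K{\left(P,L \right)} = -7 + \frac{1}{7} \left(-2\right) = -7 - \frac{2}{7} = - \frac{51}{7}$)
$T{\left(z,w \right)} = - \frac{51}{7}$
$11 \cdot 22 + T{\left(\frac{1}{8 + 3},-6 \right)} = 11 \cdot 22 - \frac{51}{7} = 242 - \frac{51}{7} = \frac{1643}{7}$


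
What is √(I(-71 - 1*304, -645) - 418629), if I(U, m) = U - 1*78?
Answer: I*√419082 ≈ 647.37*I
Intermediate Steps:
I(U, m) = -78 + U (I(U, m) = U - 78 = -78 + U)
√(I(-71 - 1*304, -645) - 418629) = √((-78 + (-71 - 1*304)) - 418629) = √((-78 + (-71 - 304)) - 418629) = √((-78 - 375) - 418629) = √(-453 - 418629) = √(-419082) = I*√419082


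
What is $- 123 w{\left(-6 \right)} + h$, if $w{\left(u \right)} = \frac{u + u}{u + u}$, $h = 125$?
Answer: $2$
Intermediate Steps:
$w{\left(u \right)} = 1$ ($w{\left(u \right)} = \frac{2 u}{2 u} = 2 u \frac{1}{2 u} = 1$)
$- 123 w{\left(-6 \right)} + h = \left(-123\right) 1 + 125 = -123 + 125 = 2$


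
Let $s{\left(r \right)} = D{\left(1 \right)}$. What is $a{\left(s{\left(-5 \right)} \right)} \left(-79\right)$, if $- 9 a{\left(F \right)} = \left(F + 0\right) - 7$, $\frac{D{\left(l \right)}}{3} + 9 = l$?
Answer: $- \frac{2449}{9} \approx -272.11$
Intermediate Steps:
$D{\left(l \right)} = -27 + 3 l$
$s{\left(r \right)} = -24$ ($s{\left(r \right)} = -27 + 3 \cdot 1 = -27 + 3 = -24$)
$a{\left(F \right)} = \frac{7}{9} - \frac{F}{9}$ ($a{\left(F \right)} = - \frac{\left(F + 0\right) - 7}{9} = - \frac{F - 7}{9} = - \frac{-7 + F}{9} = \frac{7}{9} - \frac{F}{9}$)
$a{\left(s{\left(-5 \right)} \right)} \left(-79\right) = \left(\frac{7}{9} - - \frac{8}{3}\right) \left(-79\right) = \left(\frac{7}{9} + \frac{8}{3}\right) \left(-79\right) = \frac{31}{9} \left(-79\right) = - \frac{2449}{9}$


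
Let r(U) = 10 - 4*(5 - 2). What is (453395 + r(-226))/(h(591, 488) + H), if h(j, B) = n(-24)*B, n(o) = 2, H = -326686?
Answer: -50377/36190 ≈ -1.3920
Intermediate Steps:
h(j, B) = 2*B
r(U) = -2 (r(U) = 10 - 4*3 = 10 - 12 = -2)
(453395 + r(-226))/(h(591, 488) + H) = (453395 - 2)/(2*488 - 326686) = 453393/(976 - 326686) = 453393/(-325710) = 453393*(-1/325710) = -50377/36190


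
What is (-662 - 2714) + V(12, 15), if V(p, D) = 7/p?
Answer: -40505/12 ≈ -3375.4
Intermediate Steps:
(-662 - 2714) + V(12, 15) = (-662 - 2714) + 7/12 = -3376 + 7*(1/12) = -3376 + 7/12 = -40505/12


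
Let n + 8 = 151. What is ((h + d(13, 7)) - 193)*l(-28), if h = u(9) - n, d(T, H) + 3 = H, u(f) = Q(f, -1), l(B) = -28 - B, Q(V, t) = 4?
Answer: 0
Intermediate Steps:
n = 143 (n = -8 + 151 = 143)
u(f) = 4
d(T, H) = -3 + H
h = -139 (h = 4 - 1*143 = 4 - 143 = -139)
((h + d(13, 7)) - 193)*l(-28) = ((-139 + (-3 + 7)) - 193)*(-28 - 1*(-28)) = ((-139 + 4) - 193)*(-28 + 28) = (-135 - 193)*0 = -328*0 = 0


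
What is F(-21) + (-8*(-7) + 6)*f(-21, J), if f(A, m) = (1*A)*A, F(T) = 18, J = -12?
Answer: 27360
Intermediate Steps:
f(A, m) = A**2 (f(A, m) = A*A = A**2)
F(-21) + (-8*(-7) + 6)*f(-21, J) = 18 + (-8*(-7) + 6)*(-21)**2 = 18 + (56 + 6)*441 = 18 + 62*441 = 18 + 27342 = 27360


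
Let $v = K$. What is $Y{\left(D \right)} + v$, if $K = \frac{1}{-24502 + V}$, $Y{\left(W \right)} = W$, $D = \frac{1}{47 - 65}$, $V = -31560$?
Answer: $- \frac{14020}{252279} \approx -0.055573$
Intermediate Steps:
$D = - \frac{1}{18}$ ($D = \frac{1}{-18} = - \frac{1}{18} \approx -0.055556$)
$K = - \frac{1}{56062}$ ($K = \frac{1}{-24502 - 31560} = \frac{1}{-56062} = - \frac{1}{56062} \approx -1.7837 \cdot 10^{-5}$)
$v = - \frac{1}{56062} \approx -1.7837 \cdot 10^{-5}$
$Y{\left(D \right)} + v = - \frac{1}{18} - \frac{1}{56062} = - \frac{14020}{252279}$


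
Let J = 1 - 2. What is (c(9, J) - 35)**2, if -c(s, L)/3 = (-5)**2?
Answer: 12100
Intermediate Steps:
J = -1
c(s, L) = -75 (c(s, L) = -3*(-5)**2 = -3*25 = -75)
(c(9, J) - 35)**2 = (-75 - 35)**2 = (-110)**2 = 12100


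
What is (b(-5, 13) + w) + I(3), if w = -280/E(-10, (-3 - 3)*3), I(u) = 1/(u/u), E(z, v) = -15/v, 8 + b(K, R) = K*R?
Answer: -408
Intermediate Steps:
b(K, R) = -8 + K*R
I(u) = 1 (I(u) = 1/1 = 1*1 = 1)
w = -336 (w = -280/((-15*1/(3*(-3 - 3)))) = -280/((-15/((-6*3)))) = -280/((-15/(-18))) = -280/((-15*(-1/18))) = -280/⅚ = -280*6/5 = -336)
(b(-5, 13) + w) + I(3) = ((-8 - 5*13) - 336) + 1 = ((-8 - 65) - 336) + 1 = (-73 - 336) + 1 = -409 + 1 = -408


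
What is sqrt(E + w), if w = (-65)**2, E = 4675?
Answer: 10*sqrt(89) ≈ 94.340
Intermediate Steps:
w = 4225
sqrt(E + w) = sqrt(4675 + 4225) = sqrt(8900) = 10*sqrt(89)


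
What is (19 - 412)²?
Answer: 154449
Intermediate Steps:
(19 - 412)² = (-393)² = 154449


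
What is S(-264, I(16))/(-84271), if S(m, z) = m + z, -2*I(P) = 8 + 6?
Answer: 271/84271 ≈ 0.0032158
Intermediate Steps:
I(P) = -7 (I(P) = -(8 + 6)/2 = -½*14 = -7)
S(-264, I(16))/(-84271) = (-264 - 7)/(-84271) = -271*(-1/84271) = 271/84271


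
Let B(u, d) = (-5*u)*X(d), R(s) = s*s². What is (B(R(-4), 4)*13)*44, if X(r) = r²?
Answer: 2928640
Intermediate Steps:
R(s) = s³
B(u, d) = -5*u*d² (B(u, d) = (-5*u)*d² = -5*u*d²)
(B(R(-4), 4)*13)*44 = (-5*(-4)³*4²*13)*44 = (-5*(-64)*16*13)*44 = (5120*13)*44 = 66560*44 = 2928640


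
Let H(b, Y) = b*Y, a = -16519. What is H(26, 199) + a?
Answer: -11345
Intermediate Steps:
H(b, Y) = Y*b
H(26, 199) + a = 199*26 - 16519 = 5174 - 16519 = -11345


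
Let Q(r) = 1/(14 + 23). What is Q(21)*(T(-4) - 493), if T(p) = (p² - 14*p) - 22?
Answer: -443/37 ≈ -11.973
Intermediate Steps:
T(p) = -22 + p² - 14*p
Q(r) = 1/37
Q(21)*(T(-4) - 493) = ((-22 + (-4)² - 14*(-4)) - 493)/37 = ((-22 + 16 + 56) - 493)/37 = (50 - 493)/37 = (1/37)*(-443) = -443/37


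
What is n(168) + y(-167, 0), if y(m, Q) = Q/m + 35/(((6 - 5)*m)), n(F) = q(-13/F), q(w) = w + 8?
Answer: 216397/28056 ≈ 7.7130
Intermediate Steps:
q(w) = 8 + w
n(F) = 8 - 13/F
y(m, Q) = 35/m + Q/m (y(m, Q) = Q/m + 35/((1*m)) = Q/m + 35/m = 35/m + Q/m)
n(168) + y(-167, 0) = (8 - 13/168) + (35 + 0)/(-167) = (8 - 13*1/168) - 1/167*35 = (8 - 13/168) - 35/167 = 1331/168 - 35/167 = 216397/28056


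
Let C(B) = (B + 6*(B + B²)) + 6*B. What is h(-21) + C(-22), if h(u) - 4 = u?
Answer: 2601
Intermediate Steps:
h(u) = 4 + u
C(B) = 6*B² + 13*B (C(B) = (B + (6*B + 6*B²)) + 6*B = (6*B² + 7*B) + 6*B = 6*B² + 13*B)
h(-21) + C(-22) = (4 - 21) - 22*(13 + 6*(-22)) = -17 - 22*(13 - 132) = -17 - 22*(-119) = -17 + 2618 = 2601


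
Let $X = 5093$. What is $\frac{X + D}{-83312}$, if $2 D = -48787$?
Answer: $\frac{38601}{166624} \approx 0.23167$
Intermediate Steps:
$D = - \frac{48787}{2}$ ($D = \frac{1}{2} \left(-48787\right) = - \frac{48787}{2} \approx -24394.0$)
$\frac{X + D}{-83312} = \frac{5093 - \frac{48787}{2}}{-83312} = \left(- \frac{38601}{2}\right) \left(- \frac{1}{83312}\right) = \frac{38601}{166624}$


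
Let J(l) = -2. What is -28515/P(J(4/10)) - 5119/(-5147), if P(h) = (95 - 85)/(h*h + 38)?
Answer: -616415042/5147 ≈ -1.1976e+5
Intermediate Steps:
P(h) = 10/(38 + h**2) (P(h) = 10/(h**2 + 38) = 10/(38 + h**2))
-28515/P(J(4/10)) - 5119/(-5147) = -28515/(10/(38 + (-2)**2)) - 5119/(-5147) = -28515/(10/(38 + 4)) - 5119*(-1/5147) = -28515/(10/42) + 5119/5147 = -28515/(10*(1/42)) + 5119/5147 = -28515/5/21 + 5119/5147 = -28515*21/5 + 5119/5147 = -119763 + 5119/5147 = -616415042/5147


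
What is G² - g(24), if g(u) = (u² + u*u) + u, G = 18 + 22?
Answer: 424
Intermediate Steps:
G = 40
g(u) = u + 2*u² (g(u) = (u² + u²) + u = 2*u² + u = u + 2*u²)
G² - g(24) = 40² - 24*(1 + 2*24) = 1600 - 24*(1 + 48) = 1600 - 24*49 = 1600 - 1*1176 = 1600 - 1176 = 424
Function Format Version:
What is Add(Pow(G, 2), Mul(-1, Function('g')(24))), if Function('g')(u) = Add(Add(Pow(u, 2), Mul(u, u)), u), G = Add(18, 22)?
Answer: 424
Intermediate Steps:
G = 40
Function('g')(u) = Add(u, Mul(2, Pow(u, 2))) (Function('g')(u) = Add(Add(Pow(u, 2), Pow(u, 2)), u) = Add(Mul(2, Pow(u, 2)), u) = Add(u, Mul(2, Pow(u, 2))))
Add(Pow(G, 2), Mul(-1, Function('g')(24))) = Add(Pow(40, 2), Mul(-1, Mul(24, Add(1, Mul(2, 24))))) = Add(1600, Mul(-1, Mul(24, Add(1, 48)))) = Add(1600, Mul(-1, Mul(24, 49))) = Add(1600, Mul(-1, 1176)) = Add(1600, -1176) = 424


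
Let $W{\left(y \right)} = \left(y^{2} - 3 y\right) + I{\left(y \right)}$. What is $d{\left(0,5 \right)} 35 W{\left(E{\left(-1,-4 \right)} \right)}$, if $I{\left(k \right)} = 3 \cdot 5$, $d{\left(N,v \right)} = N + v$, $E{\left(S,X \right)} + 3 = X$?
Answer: $14875$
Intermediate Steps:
$E{\left(S,X \right)} = -3 + X$
$I{\left(k \right)} = 15$
$W{\left(y \right)} = 15 + y^{2} - 3 y$ ($W{\left(y \right)} = \left(y^{2} - 3 y\right) + 15 = 15 + y^{2} - 3 y$)
$d{\left(0,5 \right)} 35 W{\left(E{\left(-1,-4 \right)} \right)} = \left(0 + 5\right) 35 \left(15 + \left(-3 - 4\right)^{2} - 3 \left(-3 - 4\right)\right) = 5 \cdot 35 \left(15 + \left(-7\right)^{2} - -21\right) = 175 \left(15 + 49 + 21\right) = 175 \cdot 85 = 14875$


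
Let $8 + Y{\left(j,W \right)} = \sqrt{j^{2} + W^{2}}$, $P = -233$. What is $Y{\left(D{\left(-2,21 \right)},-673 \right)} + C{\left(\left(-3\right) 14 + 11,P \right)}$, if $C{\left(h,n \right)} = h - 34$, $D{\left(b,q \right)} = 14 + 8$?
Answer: $-73 + \sqrt{453413} \approx 600.36$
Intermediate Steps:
$D{\left(b,q \right)} = 22$
$Y{\left(j,W \right)} = -8 + \sqrt{W^{2} + j^{2}}$ ($Y{\left(j,W \right)} = -8 + \sqrt{j^{2} + W^{2}} = -8 + \sqrt{W^{2} + j^{2}}$)
$C{\left(h,n \right)} = -34 + h$
$Y{\left(D{\left(-2,21 \right)},-673 \right)} + C{\left(\left(-3\right) 14 + 11,P \right)} = \left(-8 + \sqrt{\left(-673\right)^{2} + 22^{2}}\right) + \left(-34 + \left(\left(-3\right) 14 + 11\right)\right) = \left(-8 + \sqrt{452929 + 484}\right) + \left(-34 + \left(-42 + 11\right)\right) = \left(-8 + \sqrt{453413}\right) - 65 = -73 + \sqrt{453413}$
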